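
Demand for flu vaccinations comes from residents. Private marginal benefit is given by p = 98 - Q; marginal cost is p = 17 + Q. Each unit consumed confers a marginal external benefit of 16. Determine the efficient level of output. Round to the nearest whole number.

Q* = 49

Social marginal benefit = demand + MEB = 114 - Q.
Set SMB = MC: 114 - Q = 17 + Q → Q* = 48.5000.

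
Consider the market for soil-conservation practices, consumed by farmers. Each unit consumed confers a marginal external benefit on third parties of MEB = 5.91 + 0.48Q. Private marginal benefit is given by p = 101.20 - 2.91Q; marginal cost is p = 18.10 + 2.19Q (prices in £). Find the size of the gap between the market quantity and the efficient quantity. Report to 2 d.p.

Market equilibrium (private): 18.10 + 2.19Q = 101.20 - 2.91Q → Q_m = 16.2941.
Social marginal benefit = demand + MEB = 107.11 - 2.43Q.
Set SMB = MC: 107.11 - 2.43Q = 18.10 + 2.19Q → Q* = 19.2662.
Gap = |16.2941 − 19.2662| = 2.9721.

2.97 units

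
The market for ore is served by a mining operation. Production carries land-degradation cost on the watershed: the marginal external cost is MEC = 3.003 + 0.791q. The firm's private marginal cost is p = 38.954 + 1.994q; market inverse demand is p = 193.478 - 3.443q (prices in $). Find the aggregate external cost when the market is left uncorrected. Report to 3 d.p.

Market equilibrium (private): 38.954 + 1.994q = 193.478 - 3.443q → q_m = 28.4208.
Total external cost = ∫₀^{q_m} (3.003 + 0.791q) dq = 3.003×28.4208 + ½×0.791×28.4208² = 404.8096.

$404.810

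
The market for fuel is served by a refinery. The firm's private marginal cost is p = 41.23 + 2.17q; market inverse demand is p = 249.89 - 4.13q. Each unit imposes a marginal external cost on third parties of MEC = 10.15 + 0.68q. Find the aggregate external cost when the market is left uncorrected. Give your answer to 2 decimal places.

709.15

Market equilibrium (private): 41.23 + 2.17q = 249.89 - 4.13q → q_m = 33.1206.
Total external cost = ∫₀^{q_m} (10.15 + 0.68q) dq = 10.15×33.1206 + ½×0.68×33.1206² = 709.1453.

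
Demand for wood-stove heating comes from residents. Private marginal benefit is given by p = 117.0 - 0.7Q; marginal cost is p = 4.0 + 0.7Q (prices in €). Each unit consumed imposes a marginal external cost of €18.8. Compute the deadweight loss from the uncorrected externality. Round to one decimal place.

DWL = €126.2

Market equilibrium (private): 4.0 + 0.7Q = 117.0 - 0.7Q → Q_m = 80.7143.
Social marginal benefit = demand − MEC = 98.2 - 0.7Q.
Set SMB = MC: 98.2 - 0.7Q = 4.0 + 0.7Q → Q* = 67.2857.
Between Q* and Q_m the wedge MC − SMB runs linearly from 0 to MEC(Q_m), so the loss is a triangle.
DWL = ½ × 13.4286 × 18.8000 = 126.2288.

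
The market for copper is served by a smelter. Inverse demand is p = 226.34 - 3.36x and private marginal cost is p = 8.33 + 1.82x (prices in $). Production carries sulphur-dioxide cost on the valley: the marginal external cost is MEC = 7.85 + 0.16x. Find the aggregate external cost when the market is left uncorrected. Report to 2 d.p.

$472.09

Market equilibrium (private): 8.33 + 1.82x = 226.34 - 3.36x → x_m = 42.0869.
Total external cost = ∫₀^{x_m} (7.85 + 0.16x) dx = 7.85×42.0869 + ½×0.16×42.0869² = 472.0867.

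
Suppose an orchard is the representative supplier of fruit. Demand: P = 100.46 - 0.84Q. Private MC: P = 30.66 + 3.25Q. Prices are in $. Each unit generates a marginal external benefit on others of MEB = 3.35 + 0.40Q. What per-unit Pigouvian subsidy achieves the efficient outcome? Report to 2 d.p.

Social marginal cost = private MC − MEB = 27.31 + 2.85Q.
Set SMC = demand: 27.31 + 2.85Q = 100.46 - 0.84Q → Q* = 19.8238.
The Pigouvian subsidy equals MEB at Q*: 3.35 + 0.40×19.8238 = 11.2795.

subsidy = $11.28 per unit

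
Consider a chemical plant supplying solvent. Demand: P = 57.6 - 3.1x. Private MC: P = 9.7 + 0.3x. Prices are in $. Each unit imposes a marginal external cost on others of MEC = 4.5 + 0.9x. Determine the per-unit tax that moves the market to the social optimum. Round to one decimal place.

Social marginal cost = private MC + MEC = 14.2 + 1.2x.
Set SMC = demand: 14.2 + 1.2x = 57.6 - 3.1x → x* = 10.0930.
The Pigouvian tax equals MEC at x*: 4.5 + 0.9×10.0930 = 13.5837.

tax = $13.6 per unit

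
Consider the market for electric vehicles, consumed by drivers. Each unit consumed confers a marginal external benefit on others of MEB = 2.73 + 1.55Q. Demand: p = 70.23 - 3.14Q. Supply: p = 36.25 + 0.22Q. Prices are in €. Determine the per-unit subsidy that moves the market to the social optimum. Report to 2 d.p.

subsidy = €34.17 per unit

Social marginal benefit = demand + MEB = 72.96 - 1.59Q.
Set SMB = MC: 72.96 - 1.59Q = 36.25 + 0.22Q → Q* = 20.2818.
The Pigouvian subsidy equals MEB at Q*: 2.73 + 1.55×20.2818 = 34.1668.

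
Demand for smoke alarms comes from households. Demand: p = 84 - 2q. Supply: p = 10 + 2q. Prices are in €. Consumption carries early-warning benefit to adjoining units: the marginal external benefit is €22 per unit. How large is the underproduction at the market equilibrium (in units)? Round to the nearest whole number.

Market equilibrium (private): 10 + 2q = 84 - 2q → q_m = 18.5000.
Social marginal benefit = demand + MEB = 106 - 2q.
Set SMB = MC: 106 - 2q = 10 + 2q → q* = 24.0000.
Gap = |18.5000 − 24.0000| = 5.5000.

6 units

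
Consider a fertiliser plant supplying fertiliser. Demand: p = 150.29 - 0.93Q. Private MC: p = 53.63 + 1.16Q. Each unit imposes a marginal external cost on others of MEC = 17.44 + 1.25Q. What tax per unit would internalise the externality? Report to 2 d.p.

Social marginal cost = private MC + MEC = 71.07 + 2.41Q.
Set SMC = demand: 71.07 + 2.41Q = 150.29 - 0.93Q → Q* = 23.7186.
The Pigouvian tax equals MEC at Q*: 17.44 + 1.25×23.7186 = 47.0883.

tax = 47.09 per unit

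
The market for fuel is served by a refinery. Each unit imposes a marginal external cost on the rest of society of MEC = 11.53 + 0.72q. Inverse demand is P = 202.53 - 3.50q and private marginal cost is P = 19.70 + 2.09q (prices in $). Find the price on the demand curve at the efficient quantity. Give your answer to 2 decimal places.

P = $107.51

Social marginal cost = private MC + MEC = 31.23 + 2.81q.
Set SMC = demand: 31.23 + 2.81q = 202.53 - 3.50q → q* = 27.1474.
Consumer price on the demand curve at q*: 202.53 − 3.50×27.1474 = 107.5141.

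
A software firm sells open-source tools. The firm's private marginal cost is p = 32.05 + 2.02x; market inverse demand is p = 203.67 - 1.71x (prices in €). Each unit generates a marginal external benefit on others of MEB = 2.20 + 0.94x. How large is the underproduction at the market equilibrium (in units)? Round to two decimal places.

Market equilibrium (private): 32.05 + 2.02x = 203.67 - 1.71x → x_m = 46.0107.
Social marginal cost = private MC − MEB = 29.85 + 1.08x.
Set SMC = demand: 29.85 + 1.08x = 203.67 - 1.71x → x* = 62.3011.
Gap = |46.0107 − 62.3011| = 16.2904.

16.29 units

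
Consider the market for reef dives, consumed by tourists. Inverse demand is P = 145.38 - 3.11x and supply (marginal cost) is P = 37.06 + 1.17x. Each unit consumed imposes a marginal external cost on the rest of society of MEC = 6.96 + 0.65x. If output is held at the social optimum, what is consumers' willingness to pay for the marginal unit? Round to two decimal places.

P = 81.44

Social marginal benefit = demand − MEC = 138.42 - 3.76x.
Set SMB = MC: 138.42 - 3.76x = 37.06 + 1.17x → x* = 20.5598.
Consumer price on the demand curve at x*: 145.38 − 3.11×20.5598 = 81.4390.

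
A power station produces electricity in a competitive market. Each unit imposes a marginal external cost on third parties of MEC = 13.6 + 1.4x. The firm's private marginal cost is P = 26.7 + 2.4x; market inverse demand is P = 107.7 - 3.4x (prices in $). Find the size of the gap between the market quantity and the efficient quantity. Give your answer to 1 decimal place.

4.6 units

Market equilibrium (private): 26.7 + 2.4x = 107.7 - 3.4x → x_m = 13.9655.
Social marginal cost = private MC + MEC = 40.3 + 3.8x.
Set SMC = demand: 40.3 + 3.8x = 107.7 - 3.4x → x* = 9.3611.
Gap = |13.9655 − 9.3611| = 4.6044.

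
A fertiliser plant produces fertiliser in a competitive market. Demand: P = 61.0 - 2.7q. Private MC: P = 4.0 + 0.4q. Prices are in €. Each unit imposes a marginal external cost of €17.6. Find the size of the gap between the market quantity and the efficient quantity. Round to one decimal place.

5.7 units

Market equilibrium (private): 4.0 + 0.4q = 61.0 - 2.7q → q_m = 18.3871.
Social marginal cost = private MC + MEC = 21.6 + 0.4q.
Set SMC = demand: 21.6 + 0.4q = 61.0 - 2.7q → q* = 12.7097.
Gap = |18.3871 − 12.7097| = 5.6774.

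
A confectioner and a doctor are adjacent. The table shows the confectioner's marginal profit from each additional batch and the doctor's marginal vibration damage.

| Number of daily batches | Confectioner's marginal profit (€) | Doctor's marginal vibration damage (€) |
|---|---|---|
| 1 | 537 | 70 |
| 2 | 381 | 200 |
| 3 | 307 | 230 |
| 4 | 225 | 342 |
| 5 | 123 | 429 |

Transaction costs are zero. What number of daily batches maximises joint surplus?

3

Bargaining reaches the level where marginal profit last exceeds marginal vibration damage.
That holds through level 3 (307 ≥ 230) but not at 4 (225 < 342).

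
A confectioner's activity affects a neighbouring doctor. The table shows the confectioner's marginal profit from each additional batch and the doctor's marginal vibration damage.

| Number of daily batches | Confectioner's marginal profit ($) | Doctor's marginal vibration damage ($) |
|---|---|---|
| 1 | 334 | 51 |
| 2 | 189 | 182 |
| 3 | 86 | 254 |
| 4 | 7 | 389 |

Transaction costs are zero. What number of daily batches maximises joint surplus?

2

Bargaining reaches the level where marginal profit last exceeds marginal vibration damage.
That holds through level 2 (189 ≥ 182) but not at 3 (86 < 254).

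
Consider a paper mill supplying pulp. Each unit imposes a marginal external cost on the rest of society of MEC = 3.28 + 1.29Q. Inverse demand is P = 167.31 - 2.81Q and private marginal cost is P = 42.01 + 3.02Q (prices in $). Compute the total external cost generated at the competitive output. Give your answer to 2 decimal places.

$368.43

Market equilibrium (private): 42.01 + 3.02Q = 167.31 - 2.81Q → Q_m = 21.4923.
Total external cost = ∫₀^{Q_m} (3.28 + 1.29Q) dQ = 3.28×21.4923 + ½×1.29×21.4923² = 368.4325.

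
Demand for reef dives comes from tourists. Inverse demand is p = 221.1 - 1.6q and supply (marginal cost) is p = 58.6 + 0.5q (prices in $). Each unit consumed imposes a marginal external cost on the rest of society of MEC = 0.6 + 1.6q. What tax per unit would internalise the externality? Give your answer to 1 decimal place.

Social marginal benefit = demand − MEC = 220.5 - 3.2q.
Set SMB = MC: 220.5 - 3.2q = 58.6 + 0.5q → q* = 43.7568.
The Pigouvian tax equals MEC at q*: 0.6 + 1.6×43.7568 = 70.6109.

tax = $70.6 per unit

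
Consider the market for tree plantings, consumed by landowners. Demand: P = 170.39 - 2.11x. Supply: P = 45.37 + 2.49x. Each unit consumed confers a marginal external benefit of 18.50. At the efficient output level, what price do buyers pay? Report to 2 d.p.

P = 104.56

Social marginal benefit = demand + MEB = 188.89 - 2.11x.
Set SMB = MC: 188.89 - 2.11x = 45.37 + 2.49x → x* = 31.2000.
Consumer price on the demand curve at x*: 170.39 − 2.11×31.2000 = 104.5580.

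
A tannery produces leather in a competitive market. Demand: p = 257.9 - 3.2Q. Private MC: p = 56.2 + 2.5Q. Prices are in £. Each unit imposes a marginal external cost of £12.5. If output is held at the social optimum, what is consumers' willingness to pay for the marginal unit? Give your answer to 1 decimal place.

P = £151.7

Social marginal cost = private MC + MEC = 68.7 + 2.5Q.
Set SMC = demand: 68.7 + 2.5Q = 257.9 - 3.2Q → Q* = 33.1930.
Consumer price on the demand curve at Q*: 257.9 − 3.2×33.1930 = 151.6824.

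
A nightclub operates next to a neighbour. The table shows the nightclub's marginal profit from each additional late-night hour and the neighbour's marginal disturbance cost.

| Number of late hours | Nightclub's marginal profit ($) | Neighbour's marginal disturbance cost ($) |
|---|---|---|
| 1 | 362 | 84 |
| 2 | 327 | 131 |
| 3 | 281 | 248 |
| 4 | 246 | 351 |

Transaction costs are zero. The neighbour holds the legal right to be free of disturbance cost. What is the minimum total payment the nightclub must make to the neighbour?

Efficient level: marginal profit ≥ marginal disturbance cost through level 3, so k* = 3.
With the neighbour holding the right, the nightclub must at least compensate total damage at k*: 84 + 131 + 248 = 463.

$463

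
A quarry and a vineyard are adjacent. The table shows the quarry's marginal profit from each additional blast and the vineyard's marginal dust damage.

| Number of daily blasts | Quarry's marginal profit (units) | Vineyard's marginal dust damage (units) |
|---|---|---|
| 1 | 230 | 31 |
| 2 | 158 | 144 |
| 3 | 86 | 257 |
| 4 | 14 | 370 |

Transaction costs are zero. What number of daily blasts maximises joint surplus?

Bargaining reaches the level where marginal profit last exceeds marginal dust damage.
That holds through level 2 (158 ≥ 144) but not at 3 (86 < 257).

2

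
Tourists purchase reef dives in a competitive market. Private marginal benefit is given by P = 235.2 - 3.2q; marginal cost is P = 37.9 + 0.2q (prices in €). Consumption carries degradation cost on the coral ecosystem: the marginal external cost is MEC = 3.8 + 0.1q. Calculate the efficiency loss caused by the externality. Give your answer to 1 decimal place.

Market equilibrium (private): 37.9 + 0.2q = 235.2 - 3.2q → q_m = 58.0294.
Social marginal benefit = demand − MEC = 231.4 - 3.3q.
Set SMB = MC: 231.4 - 3.3q = 37.9 + 0.2q → q* = 55.2857.
Height of the DWL triangle at q_m is MC(q_m) − SMB(q_m) = MEC(q_m) = 9.6029.
DWL = ½ × 2.7437 × 9.6029 = 13.1737.

DWL = €13.2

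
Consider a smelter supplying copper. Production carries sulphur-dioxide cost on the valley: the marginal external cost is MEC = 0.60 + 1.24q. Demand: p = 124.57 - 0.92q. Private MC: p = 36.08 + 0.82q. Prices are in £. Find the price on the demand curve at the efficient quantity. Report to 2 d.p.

Social marginal cost = private MC + MEC = 36.68 + 2.06q.
Set SMC = demand: 36.68 + 2.06q = 124.57 - 0.92q → q* = 29.4933.
Consumer price on the demand curve at q*: 124.57 − 0.92×29.4933 = 97.4362.

P = £97.44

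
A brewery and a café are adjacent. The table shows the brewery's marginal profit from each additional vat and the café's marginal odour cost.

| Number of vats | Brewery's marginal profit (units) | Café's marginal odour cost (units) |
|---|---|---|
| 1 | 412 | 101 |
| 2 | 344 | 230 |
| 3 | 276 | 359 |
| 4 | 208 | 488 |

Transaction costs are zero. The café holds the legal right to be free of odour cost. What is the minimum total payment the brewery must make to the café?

331

Efficient level: marginal profit ≥ marginal odour cost through level 2, so k* = 2.
With the café holding the right, the brewery must at least compensate total damage at k*: 101 + 230 = 331.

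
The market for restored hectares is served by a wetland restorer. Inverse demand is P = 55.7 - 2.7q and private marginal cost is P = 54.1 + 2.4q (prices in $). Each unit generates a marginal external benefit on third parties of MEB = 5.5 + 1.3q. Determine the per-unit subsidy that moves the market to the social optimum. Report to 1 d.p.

subsidy = $7.9 per unit

Social marginal cost = private MC − MEB = 48.6 + 1.1q.
Set SMC = demand: 48.6 + 1.1q = 55.7 - 2.7q → q* = 1.8684.
The Pigouvian subsidy equals MEB at q*: 5.5 + 1.3×1.8684 = 7.9289.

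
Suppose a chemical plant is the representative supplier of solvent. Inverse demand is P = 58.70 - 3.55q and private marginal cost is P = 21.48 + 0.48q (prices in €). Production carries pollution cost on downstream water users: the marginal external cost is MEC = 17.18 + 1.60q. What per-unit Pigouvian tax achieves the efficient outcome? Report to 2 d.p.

Social marginal cost = private MC + MEC = 38.66 + 2.08q.
Set SMC = demand: 38.66 + 2.08q = 58.70 - 3.55q → q* = 3.5595.
The Pigouvian tax equals MEC at q*: 17.18 + 1.60×3.5595 = 22.8752.

tax = €22.88 per unit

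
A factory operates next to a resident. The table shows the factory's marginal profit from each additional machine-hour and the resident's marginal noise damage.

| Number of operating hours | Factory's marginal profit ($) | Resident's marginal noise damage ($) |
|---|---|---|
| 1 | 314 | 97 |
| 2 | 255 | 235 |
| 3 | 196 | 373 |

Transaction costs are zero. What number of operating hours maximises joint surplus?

2

Bargaining reaches the level where marginal profit last exceeds marginal noise damage.
That holds through level 2 (255 ≥ 235) but not at 3 (196 < 373).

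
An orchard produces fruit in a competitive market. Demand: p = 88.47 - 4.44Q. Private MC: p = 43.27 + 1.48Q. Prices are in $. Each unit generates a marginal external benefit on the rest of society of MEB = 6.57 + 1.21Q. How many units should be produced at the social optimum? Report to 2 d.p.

Q* = 10.99

Social marginal cost = private MC − MEB = 36.70 + 0.27Q.
Set SMC = demand: 36.70 + 0.27Q = 88.47 - 4.44Q → Q* = 10.9915.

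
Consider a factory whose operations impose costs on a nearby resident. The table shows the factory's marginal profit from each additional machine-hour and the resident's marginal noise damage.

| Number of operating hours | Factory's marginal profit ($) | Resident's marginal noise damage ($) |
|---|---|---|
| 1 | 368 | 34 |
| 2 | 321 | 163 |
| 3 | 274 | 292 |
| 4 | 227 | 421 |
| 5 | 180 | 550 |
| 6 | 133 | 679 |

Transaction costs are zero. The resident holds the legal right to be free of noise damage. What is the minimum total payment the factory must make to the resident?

Efficient level: marginal profit ≥ marginal noise damage through level 2, so k* = 2.
With the resident holding the right, the factory must at least compensate total damage at k*: 34 + 163 = 197.

$197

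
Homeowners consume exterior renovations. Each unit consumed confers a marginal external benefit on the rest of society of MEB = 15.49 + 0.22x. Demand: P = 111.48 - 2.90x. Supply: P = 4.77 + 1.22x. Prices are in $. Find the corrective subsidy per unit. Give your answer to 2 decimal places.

Social marginal benefit = demand + MEB = 126.97 - 2.68x.
Set SMB = MC: 126.97 - 2.68x = 4.77 + 1.22x → x* = 31.3333.
The Pigouvian subsidy equals MEB at x*: 15.49 + 0.22×31.3333 = 22.3833.

subsidy = $22.38 per unit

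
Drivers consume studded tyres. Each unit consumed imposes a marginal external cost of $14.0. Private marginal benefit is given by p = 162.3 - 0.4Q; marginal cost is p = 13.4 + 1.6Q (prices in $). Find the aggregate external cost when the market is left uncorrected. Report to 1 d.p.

$1042.3

Market equilibrium (private): 13.4 + 1.6Q = 162.3 - 0.4Q → Q_m = 74.4500.
Total external cost = MEC × Q_m = 14.0 × 74.4500 = 1042.3000.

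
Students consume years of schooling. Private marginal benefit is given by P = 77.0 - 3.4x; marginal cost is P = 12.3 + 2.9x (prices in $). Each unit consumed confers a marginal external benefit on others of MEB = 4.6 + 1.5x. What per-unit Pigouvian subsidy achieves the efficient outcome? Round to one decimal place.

subsidy = $26.3 per unit

Social marginal benefit = demand + MEB = 81.6 - 1.9x.
Set SMB = MC: 81.6 - 1.9x = 12.3 + 2.9x → x* = 14.4375.
The Pigouvian subsidy equals MEB at x*: 4.6 + 1.5×14.4375 = 26.2563.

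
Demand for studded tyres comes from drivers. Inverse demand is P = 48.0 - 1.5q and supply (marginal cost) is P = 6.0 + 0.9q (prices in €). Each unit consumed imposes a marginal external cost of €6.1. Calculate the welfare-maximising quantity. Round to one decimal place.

Social marginal benefit = demand − MEC = 41.9 - 1.5q.
Set SMB = MC: 41.9 - 1.5q = 6.0 + 0.9q → q* = 14.9583.

q* = 15.0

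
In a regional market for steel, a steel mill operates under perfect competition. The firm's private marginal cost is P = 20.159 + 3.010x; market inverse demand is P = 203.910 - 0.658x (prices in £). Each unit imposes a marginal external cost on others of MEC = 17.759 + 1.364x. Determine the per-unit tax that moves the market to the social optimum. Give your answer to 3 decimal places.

Social marginal cost = private MC + MEC = 37.918 + 4.374x.
Set SMC = demand: 37.918 + 4.374x = 203.910 - 0.658x → x* = 32.9873.
The Pigouvian tax equals MEC at x*: 17.759 + 1.364×32.9873 = 62.7537.

tax = £62.754 per unit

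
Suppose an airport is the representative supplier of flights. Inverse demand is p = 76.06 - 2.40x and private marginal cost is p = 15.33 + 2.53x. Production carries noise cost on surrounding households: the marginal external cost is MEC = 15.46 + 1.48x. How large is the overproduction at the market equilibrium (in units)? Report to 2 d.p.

5.26 units

Market equilibrium (private): 15.33 + 2.53x = 76.06 - 2.40x → x_m = 12.3185.
Social marginal cost = private MC + MEC = 30.79 + 4.01x.
Set SMC = demand: 30.79 + 4.01x = 76.06 - 2.40x → x* = 7.0624.
Gap = |12.3185 − 7.0624| = 5.2561.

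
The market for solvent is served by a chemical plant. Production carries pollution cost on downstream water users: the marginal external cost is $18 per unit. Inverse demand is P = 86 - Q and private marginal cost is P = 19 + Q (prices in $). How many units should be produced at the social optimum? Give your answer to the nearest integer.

Social marginal cost = private MC + MEC = 37 + Q.
Set SMC = demand: 37 + Q = 86 - Q → Q* = 24.5000.

Q* = 25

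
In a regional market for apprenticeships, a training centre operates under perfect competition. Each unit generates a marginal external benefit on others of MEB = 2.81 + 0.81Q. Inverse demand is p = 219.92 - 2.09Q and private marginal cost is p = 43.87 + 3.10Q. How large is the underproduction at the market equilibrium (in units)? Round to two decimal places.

6.91 units

Market equilibrium (private): 43.87 + 3.10Q = 219.92 - 2.09Q → Q_m = 33.9210.
Social marginal cost = private MC − MEB = 41.06 + 2.29Q.
Set SMC = demand: 41.06 + 2.29Q = 219.92 - 2.09Q → Q* = 40.8356.
Gap = |33.9210 − 40.8356| = 6.9146.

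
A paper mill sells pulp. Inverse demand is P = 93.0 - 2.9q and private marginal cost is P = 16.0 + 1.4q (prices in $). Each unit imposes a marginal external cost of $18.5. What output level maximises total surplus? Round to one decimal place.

Social marginal cost = private MC + MEC = 34.5 + 1.4q.
Set SMC = demand: 34.5 + 1.4q = 93.0 - 2.9q → q* = 13.6047.

q* = 13.6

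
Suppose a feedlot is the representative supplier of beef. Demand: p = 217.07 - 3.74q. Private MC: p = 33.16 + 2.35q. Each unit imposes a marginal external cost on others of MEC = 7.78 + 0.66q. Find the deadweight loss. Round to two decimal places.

Market equilibrium (private): 33.16 + 2.35q = 217.07 - 3.74q → q_m = 30.1987.
Social marginal cost = private MC + MEC = 40.94 + 3.01q.
Set SMC = demand: 40.94 + 3.01q = 217.07 - 3.74q → q* = 26.0933.
Between q* and q_m the wedge SMC − demand runs linearly from 0 to MEC(q_m), so the loss is a triangle.
DWL = ½ × 4.1054 × 27.7111 = 56.8826.

DWL = 56.88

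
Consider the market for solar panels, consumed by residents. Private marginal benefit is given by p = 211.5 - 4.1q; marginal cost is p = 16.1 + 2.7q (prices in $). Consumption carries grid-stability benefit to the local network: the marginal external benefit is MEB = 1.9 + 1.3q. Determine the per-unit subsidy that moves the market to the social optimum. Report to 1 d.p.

Social marginal benefit = demand + MEB = 213.4 - 2.8q.
Set SMB = MC: 213.4 - 2.8q = 16.1 + 2.7q → q* = 35.8727.
The Pigouvian subsidy equals MEB at q*: 1.9 + 1.3×35.8727 = 48.5345.

subsidy = $48.5 per unit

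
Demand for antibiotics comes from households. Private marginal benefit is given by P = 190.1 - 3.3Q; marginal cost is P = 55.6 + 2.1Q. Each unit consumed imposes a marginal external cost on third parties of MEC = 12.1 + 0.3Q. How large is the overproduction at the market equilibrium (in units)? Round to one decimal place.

3.4 units

Market equilibrium (private): 55.6 + 2.1Q = 190.1 - 3.3Q → Q_m = 24.9074.
Social marginal benefit = demand − MEC = 178.0 - 3.6Q.
Set SMB = MC: 178.0 - 3.6Q = 55.6 + 2.1Q → Q* = 21.4737.
Gap = |24.9074 − 21.4737| = 3.4337.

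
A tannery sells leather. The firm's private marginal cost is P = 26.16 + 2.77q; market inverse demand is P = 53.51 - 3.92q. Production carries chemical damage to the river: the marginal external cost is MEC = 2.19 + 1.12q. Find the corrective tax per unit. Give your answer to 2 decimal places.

Social marginal cost = private MC + MEC = 28.35 + 3.89q.
Set SMC = demand: 28.35 + 3.89q = 53.51 - 3.92q → q* = 3.2215.
The Pigouvian tax equals MEC at q*: 2.19 + 1.12×3.2215 = 5.7981.

tax = 5.80 per unit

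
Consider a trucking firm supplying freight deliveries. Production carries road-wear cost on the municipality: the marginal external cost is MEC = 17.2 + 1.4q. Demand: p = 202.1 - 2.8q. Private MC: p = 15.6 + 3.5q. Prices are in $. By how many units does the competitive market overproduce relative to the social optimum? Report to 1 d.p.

Market equilibrium (private): 15.6 + 3.5q = 202.1 - 2.8q → q_m = 29.6032.
Social marginal cost = private MC + MEC = 32.8 + 4.9q.
Set SMC = demand: 32.8 + 4.9q = 202.1 - 2.8q → q* = 21.9870.
Gap = |29.6032 − 21.9870| = 7.6162.

7.6 units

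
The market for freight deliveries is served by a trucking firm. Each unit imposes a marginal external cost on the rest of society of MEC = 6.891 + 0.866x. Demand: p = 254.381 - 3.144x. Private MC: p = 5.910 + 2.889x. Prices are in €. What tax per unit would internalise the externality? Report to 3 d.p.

tax = €37.215 per unit

Social marginal cost = private MC + MEC = 12.801 + 3.755x.
Set SMC = demand: 12.801 + 3.755x = 254.381 - 3.144x → x* = 35.0167.
The Pigouvian tax equals MEC at x*: 6.891 + 0.866×35.0167 = 37.2155.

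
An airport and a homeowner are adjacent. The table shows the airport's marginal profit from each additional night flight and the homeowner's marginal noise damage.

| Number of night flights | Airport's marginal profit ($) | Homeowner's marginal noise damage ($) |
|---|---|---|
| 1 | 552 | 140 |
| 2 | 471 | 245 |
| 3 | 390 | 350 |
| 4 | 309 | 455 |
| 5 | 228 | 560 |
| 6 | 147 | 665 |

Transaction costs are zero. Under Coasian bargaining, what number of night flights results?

3

Bargaining reaches the level where marginal profit last exceeds marginal noise damage.
That holds through level 3 (390 ≥ 350) but not at 4 (309 < 455).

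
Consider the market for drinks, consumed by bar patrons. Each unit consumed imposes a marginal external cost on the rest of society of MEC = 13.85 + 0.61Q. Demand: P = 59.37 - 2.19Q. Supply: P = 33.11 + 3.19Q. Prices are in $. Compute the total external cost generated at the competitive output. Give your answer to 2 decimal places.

Market equilibrium (private): 33.11 + 3.19Q = 59.37 - 2.19Q → Q_m = 4.8810.
Total external cost = ∫₀^{Q_m} (13.85 + 0.61Q) dQ = 13.85×4.8810 + ½×0.61×4.8810² = 74.8682.

$74.87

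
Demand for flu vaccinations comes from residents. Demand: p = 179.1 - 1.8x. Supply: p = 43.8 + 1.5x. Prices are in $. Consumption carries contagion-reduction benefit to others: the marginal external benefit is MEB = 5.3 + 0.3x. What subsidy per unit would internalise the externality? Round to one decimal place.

Social marginal benefit = demand + MEB = 184.4 - 1.5x.
Set SMB = MC: 184.4 - 1.5x = 43.8 + 1.5x → x* = 46.8667.
The Pigouvian subsidy equals MEB at x*: 5.3 + 0.3×46.8667 = 19.3600.

subsidy = $19.4 per unit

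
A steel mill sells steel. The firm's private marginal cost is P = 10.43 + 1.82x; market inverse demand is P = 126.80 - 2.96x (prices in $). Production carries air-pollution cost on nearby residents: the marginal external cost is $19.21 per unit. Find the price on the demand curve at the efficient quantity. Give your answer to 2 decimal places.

Social marginal cost = private MC + MEC = 29.64 + 1.82x.
Set SMC = demand: 29.64 + 1.82x = 126.80 - 2.96x → x* = 20.3264.
Consumer price on the demand curve at x*: 126.80 − 2.96×20.3264 = 66.6339.

P = $66.63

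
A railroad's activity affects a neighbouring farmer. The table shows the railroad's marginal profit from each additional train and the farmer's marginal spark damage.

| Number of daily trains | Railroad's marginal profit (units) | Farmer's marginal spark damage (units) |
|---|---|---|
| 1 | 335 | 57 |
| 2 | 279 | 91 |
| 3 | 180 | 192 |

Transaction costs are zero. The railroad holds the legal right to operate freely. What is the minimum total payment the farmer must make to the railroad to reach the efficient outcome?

180

Left alone the railroad would choose level 3 (marginal profit stays positive).
Efficient level: k* = 2 (marginal profit ≥ marginal spark damage through 2).
The farmer must at least cover the railroad's forgone profit from cutting 3→2: 180 = 180.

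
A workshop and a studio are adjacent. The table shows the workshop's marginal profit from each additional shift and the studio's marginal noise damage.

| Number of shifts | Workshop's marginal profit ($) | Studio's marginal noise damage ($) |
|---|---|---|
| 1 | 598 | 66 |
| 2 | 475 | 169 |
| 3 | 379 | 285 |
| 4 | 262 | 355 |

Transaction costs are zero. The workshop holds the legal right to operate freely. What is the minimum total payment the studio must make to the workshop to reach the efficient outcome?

$262

Left alone the workshop would choose level 4 (marginal profit stays positive).
Efficient level: k* = 3 (marginal profit ≥ marginal noise damage through 3).
The studio must at least cover the workshop's forgone profit from cutting 4→3: 262 = 262.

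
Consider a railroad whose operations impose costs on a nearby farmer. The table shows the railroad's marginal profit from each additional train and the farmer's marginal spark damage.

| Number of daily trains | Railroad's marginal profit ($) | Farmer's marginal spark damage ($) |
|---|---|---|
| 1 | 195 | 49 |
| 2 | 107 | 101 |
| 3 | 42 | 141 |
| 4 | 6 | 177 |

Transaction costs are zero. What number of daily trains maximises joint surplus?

2

Bargaining reaches the level where marginal profit last exceeds marginal spark damage.
That holds through level 2 (107 ≥ 101) but not at 3 (42 < 141).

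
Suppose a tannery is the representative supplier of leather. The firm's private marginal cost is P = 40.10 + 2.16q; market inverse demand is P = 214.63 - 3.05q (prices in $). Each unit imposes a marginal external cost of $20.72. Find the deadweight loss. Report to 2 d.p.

DWL = $41.20

Market equilibrium (private): 40.10 + 2.16q = 214.63 - 3.05q → q_m = 33.4990.
Social marginal cost = private MC + MEC = 60.82 + 2.16q.
Set SMC = demand: 60.82 + 2.16q = 214.63 - 3.05q → q* = 29.5221.
The loss is the area between SMC and demand from q* to q_m; with linear curves that's a triangle of height MEC(q_m).
DWL = ½ × 3.9769 × 20.7200 = 41.2007.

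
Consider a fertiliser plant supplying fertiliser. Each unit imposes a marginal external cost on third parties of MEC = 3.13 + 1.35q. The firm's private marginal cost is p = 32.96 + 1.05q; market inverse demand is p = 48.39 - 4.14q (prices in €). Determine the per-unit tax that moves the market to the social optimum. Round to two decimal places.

Social marginal cost = private MC + MEC = 36.09 + 2.40q.
Set SMC = demand: 36.09 + 2.40q = 48.39 - 4.14q → q* = 1.8807.
The Pigouvian tax equals MEC at q*: 3.13 + 1.35×1.8807 = 5.6689.

tax = €5.67 per unit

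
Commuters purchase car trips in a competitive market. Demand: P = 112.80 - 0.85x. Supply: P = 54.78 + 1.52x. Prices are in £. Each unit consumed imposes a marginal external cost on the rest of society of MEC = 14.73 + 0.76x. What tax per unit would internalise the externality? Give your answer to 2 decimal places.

tax = £25.24 per unit

Social marginal benefit = demand − MEC = 98.07 - 1.61x.
Set SMB = MC: 98.07 - 1.61x = 54.78 + 1.52x → x* = 13.8307.
The Pigouvian tax equals MEC at x*: 14.73 + 0.76×13.8307 = 25.2413.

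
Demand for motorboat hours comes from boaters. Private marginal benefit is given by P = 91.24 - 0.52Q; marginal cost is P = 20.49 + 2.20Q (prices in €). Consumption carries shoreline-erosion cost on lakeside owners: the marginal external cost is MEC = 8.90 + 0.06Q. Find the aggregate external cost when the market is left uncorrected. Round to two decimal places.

Market equilibrium (private): 20.49 + 2.20Q = 91.24 - 0.52Q → Q_m = 26.0110.
Total external cost = ∫₀^{Q_m} (8.90 + 0.06Q) dQ = 8.90×26.0110 + ½×0.06×26.0110² = 251.7951.

€251.80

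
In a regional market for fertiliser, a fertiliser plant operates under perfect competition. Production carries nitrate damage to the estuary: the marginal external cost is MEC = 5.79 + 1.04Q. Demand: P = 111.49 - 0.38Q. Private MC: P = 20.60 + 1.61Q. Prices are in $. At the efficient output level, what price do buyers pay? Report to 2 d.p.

P = $100.82

Social marginal cost = private MC + MEC = 26.39 + 2.65Q.
Set SMC = demand: 26.39 + 2.65Q = 111.49 - 0.38Q → Q* = 28.0858.
Consumer price on the demand curve at Q*: 111.49 − 0.38×28.0858 = 100.8174.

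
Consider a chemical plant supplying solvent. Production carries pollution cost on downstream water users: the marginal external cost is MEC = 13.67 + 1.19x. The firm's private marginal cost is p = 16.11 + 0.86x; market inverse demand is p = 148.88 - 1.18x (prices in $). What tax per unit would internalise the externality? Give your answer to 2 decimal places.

tax = $57.55 per unit

Social marginal cost = private MC + MEC = 29.78 + 2.05x.
Set SMC = demand: 29.78 + 2.05x = 148.88 - 1.18x → x* = 36.8731.
The Pigouvian tax equals MEC at x*: 13.67 + 1.19×36.8731 = 57.5490.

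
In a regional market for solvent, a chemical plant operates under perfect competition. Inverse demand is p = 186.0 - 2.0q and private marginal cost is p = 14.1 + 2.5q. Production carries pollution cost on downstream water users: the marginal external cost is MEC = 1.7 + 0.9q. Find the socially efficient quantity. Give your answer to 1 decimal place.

Social marginal cost = private MC + MEC = 15.8 + 3.4q.
Set SMC = demand: 15.8 + 3.4q = 186.0 - 2.0q → q* = 31.5185.

q* = 31.5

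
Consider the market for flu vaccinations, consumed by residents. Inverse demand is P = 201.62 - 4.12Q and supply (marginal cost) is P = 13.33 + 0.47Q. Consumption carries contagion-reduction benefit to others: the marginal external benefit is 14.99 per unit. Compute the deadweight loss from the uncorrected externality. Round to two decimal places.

Market equilibrium (private): 13.33 + 0.47Q = 201.62 - 4.12Q → Q_m = 41.0218.
Social marginal benefit = demand + MEB = 216.61 - 4.12Q.
Set SMB = MC: 216.61 - 4.12Q = 13.33 + 0.47Q → Q* = 44.2876.
The loss is the area between SMB and MC from Q* to Q_m; with linear curves that's a triangle of height MEB(Q_m).
DWL = ½ × 3.2658 × 14.9900 = 24.4772.

DWL = 24.48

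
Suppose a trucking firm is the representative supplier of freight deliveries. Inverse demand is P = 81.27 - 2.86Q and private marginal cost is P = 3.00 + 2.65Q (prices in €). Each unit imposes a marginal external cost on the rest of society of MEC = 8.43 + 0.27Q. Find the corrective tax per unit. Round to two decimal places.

Social marginal cost = private MC + MEC = 11.43 + 2.92Q.
Set SMC = demand: 11.43 + 2.92Q = 81.27 - 2.86Q → Q* = 12.0830.
The Pigouvian tax equals MEC at Q*: 8.43 + 0.27×12.0830 = 11.6924.

tax = €11.69 per unit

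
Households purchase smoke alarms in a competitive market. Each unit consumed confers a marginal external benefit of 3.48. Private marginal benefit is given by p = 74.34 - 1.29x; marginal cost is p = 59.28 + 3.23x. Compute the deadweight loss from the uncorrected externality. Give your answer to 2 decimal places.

DWL = 1.34

Market equilibrium (private): 59.28 + 3.23x = 74.34 - 1.29x → x_m = 3.3319.
Social marginal benefit = demand + MEB = 77.82 - 1.29x.
Set SMB = MC: 77.82 - 1.29x = 59.28 + 3.23x → x* = 4.1018.
The loss is the area between SMB and MC from x* to x_m; with linear curves that's a triangle of height MEB(x_m).
DWL = ½ × 0.7699 × 3.4800 = 1.3396.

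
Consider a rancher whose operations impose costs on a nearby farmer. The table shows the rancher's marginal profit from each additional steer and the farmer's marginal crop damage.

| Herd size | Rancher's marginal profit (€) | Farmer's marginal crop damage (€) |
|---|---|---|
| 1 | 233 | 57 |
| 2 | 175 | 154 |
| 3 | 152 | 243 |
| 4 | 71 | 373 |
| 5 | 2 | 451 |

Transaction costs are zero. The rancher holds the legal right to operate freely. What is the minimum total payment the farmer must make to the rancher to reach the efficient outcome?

€225

Left alone the rancher would choose level 5 (marginal profit stays positive).
Efficient level: k* = 2 (marginal profit ≥ marginal crop damage through 2).
The farmer must at least cover the rancher's forgone profit from cutting 5→2: 152 + 71 + 2 = 225.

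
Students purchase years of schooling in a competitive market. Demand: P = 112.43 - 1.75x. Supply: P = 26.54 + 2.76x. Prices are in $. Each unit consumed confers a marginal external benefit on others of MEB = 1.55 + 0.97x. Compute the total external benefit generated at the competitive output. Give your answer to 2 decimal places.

Market equilibrium (private): 26.54 + 2.76x = 112.43 - 1.75x → x_m = 19.0443.
Total external benefit = ∫₀^{x_m} (1.55 + 0.97x) dx = 1.55×19.0443 + ½×0.97×19.0443² = 205.4211.

$205.42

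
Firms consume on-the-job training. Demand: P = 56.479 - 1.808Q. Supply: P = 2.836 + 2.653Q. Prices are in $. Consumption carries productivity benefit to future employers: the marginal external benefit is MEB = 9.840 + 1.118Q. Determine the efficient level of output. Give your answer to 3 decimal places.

Q* = 18.990

Social marginal benefit = demand + MEB = 66.319 - 0.690Q.
Set SMB = MC: 66.319 - 0.690Q = 2.836 + 2.653Q → Q* = 18.9898.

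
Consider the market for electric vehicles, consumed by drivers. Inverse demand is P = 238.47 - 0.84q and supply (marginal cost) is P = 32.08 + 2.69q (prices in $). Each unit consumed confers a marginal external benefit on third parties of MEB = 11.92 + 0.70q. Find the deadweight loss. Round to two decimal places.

DWL = $493.43

Market equilibrium (private): 32.08 + 2.69q = 238.47 - 0.84q → q_m = 58.4674.
Social marginal benefit = demand + MEB = 250.39 - 0.14q.
Set SMB = MC: 250.39 - 0.14q = 32.08 + 2.69q → q* = 77.1413.
Between q* and q_m the wedge SMB − MC runs linearly from 0 to MEB(q_m), so the loss is a triangle.
DWL = ½ × 18.6739 × 52.8472 = 493.4317.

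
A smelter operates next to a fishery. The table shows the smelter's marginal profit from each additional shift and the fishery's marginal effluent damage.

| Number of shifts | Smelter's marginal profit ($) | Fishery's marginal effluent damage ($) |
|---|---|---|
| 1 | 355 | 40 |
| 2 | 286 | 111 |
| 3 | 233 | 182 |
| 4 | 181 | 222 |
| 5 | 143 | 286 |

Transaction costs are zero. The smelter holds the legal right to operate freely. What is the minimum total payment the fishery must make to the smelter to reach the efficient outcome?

Left alone the smelter would choose level 5 (marginal profit stays positive).
Efficient level: k* = 3 (marginal profit ≥ marginal effluent damage through 3).
The fishery must at least cover the smelter's forgone profit from cutting 5→3: 181 + 143 = 324.

$324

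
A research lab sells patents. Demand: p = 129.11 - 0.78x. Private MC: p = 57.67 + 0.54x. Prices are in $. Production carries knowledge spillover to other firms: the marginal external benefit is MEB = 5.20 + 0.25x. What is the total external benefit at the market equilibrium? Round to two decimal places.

$647.57

Market equilibrium (private): 57.67 + 0.54x = 129.11 - 0.78x → x_m = 54.1212.
Total external benefit = ∫₀^{x_m} (5.20 + 0.25x) dx = 5.20×54.1212 + ½×0.25×54.1212² = 647.5683.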